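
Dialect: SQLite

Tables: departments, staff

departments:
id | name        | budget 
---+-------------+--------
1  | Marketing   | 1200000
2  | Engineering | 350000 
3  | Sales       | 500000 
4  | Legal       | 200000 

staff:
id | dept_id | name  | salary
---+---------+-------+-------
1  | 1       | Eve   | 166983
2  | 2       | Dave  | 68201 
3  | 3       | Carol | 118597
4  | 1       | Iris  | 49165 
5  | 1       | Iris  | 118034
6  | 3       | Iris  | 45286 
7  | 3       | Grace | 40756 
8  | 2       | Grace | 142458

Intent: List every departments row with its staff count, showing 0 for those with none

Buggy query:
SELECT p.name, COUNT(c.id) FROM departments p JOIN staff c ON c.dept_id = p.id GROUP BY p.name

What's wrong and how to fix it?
Bug: INNER JOIN drops departments rows that have no matching staff rows

Fix: Use LEFT JOIN so parents without children still appear (COUNT(c.id) gives 0)

Corrected query:
SELECT p.name, COUNT(c.id) FROM departments p LEFT JOIN staff c ON c.dept_id = p.id GROUP BY p.name

Result:
name        | COUNT(c.id)
------------+------------
Engineering | 2          
Legal       | 0          
Marketing   | 3          
Sales       | 3          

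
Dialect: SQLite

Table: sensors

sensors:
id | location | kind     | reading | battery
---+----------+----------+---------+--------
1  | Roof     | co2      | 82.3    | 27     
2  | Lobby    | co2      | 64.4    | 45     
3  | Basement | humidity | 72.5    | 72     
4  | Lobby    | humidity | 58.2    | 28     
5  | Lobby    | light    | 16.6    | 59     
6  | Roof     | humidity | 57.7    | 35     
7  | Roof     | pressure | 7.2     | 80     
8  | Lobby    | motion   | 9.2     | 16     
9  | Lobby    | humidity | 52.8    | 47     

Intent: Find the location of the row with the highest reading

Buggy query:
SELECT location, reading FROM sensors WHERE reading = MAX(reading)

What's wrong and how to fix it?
Bug: MAX(reading) is an aggregate and cannot be used directly in WHERE

Fix: Use a subquery: WHERE reading = (SELECT MAX(reading) FROM sensors)

Corrected query:
SELECT location, reading FROM sensors WHERE reading = (SELECT MAX(reading) FROM sensors)

Result:
location | reading
---------+--------
Roof     | 82.3   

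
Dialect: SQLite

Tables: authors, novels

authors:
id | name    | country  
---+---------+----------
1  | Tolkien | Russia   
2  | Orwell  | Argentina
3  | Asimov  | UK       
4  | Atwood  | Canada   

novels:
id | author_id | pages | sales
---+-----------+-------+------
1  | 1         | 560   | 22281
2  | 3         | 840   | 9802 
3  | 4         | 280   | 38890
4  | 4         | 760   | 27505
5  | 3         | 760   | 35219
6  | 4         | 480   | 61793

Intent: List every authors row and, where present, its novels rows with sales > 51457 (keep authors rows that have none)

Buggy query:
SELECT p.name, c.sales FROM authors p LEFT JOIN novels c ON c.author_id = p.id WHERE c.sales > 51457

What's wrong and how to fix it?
Bug: Filtering c.sales in WHERE discards the NULL rows produced by LEFT JOIN, turning it into an inner join

Fix: Move the right-table condition into the ON clause so unmatched parents are kept

Corrected query:
SELECT p.name, c.sales FROM authors p LEFT JOIN novels c ON c.author_id = p.id AND c.sales > 51457

Result:
name    | sales
--------+------
Tolkien | NULL 
Orwell  | NULL 
Asimov  | NULL 
Atwood  | 61793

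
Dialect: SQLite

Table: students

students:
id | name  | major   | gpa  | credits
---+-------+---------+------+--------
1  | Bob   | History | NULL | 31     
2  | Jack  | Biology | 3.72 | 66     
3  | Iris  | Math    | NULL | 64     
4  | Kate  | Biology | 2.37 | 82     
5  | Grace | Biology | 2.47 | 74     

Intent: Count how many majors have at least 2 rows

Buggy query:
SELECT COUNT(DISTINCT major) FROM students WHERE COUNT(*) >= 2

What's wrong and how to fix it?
Bug: COUNT(*) cannot appear in WHERE; the per-group count doesn't exist yet

Fix: Group first with HAVING COUNT(*) >= 2, then COUNT the resulting groups

Corrected query:
SELECT COUNT(*) FROM (SELECT major FROM students GROUP BY major HAVING COUNT(*) >= 2)

Result:
COUNT(*)
--------
1       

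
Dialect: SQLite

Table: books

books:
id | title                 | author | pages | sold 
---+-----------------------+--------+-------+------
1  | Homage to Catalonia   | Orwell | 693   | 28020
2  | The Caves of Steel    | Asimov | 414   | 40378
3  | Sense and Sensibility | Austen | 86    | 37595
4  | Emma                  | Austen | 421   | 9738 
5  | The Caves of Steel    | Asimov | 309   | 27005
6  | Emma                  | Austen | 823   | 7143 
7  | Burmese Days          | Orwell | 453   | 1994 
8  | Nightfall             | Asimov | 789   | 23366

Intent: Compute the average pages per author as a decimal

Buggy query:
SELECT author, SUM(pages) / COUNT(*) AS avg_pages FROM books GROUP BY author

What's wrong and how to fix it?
Bug: SUM(pages) and COUNT(*) are both integers; the division truncates the fractional part

Fix: Cast one side to REAL so the division keeps the fractional part

Corrected query:
SELECT author, SUM(pages) * 1.0 / COUNT(*) AS avg_pages FROM books GROUP BY author

Result:
author | avg_pages 
-------+-----------
Asimov | 504       
Austen | 443.333333
Orwell | 573       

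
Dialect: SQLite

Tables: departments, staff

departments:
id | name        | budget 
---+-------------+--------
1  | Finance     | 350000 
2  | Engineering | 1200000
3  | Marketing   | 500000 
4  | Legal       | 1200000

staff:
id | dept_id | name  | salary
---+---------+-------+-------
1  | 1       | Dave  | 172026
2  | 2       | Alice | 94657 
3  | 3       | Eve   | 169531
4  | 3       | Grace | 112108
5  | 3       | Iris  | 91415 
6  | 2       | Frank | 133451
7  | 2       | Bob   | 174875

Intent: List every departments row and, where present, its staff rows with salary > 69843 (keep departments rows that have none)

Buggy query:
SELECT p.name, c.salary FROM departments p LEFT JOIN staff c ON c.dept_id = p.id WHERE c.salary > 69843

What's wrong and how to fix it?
Bug: A WHERE condition on the right-hand table after LEFT JOIN drops unmatched parents

Fix: Move the right-table condition into the ON clause so unmatched parents are kept

Corrected query:
SELECT p.name, c.salary FROM departments p LEFT JOIN staff c ON c.dept_id = p.id AND c.salary > 69843

Result:
name        | salary
------------+-------
Finance     | 172026
Engineering | 94657 
Engineering | 133451
Engineering | 174875
Marketing   | 91415 
Marketing   | 112108
Marketing   | 169531
Legal       | NULL  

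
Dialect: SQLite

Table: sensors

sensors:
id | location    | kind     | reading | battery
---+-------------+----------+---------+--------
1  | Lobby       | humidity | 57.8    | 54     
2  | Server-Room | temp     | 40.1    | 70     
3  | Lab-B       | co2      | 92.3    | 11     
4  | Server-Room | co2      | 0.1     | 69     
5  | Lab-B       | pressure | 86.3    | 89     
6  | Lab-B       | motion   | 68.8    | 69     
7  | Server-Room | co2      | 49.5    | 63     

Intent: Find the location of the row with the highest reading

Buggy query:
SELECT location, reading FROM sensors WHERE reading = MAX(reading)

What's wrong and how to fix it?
Bug: WHERE is evaluated per row; an aggregate over the whole table isn't defined there

Fix: Wrap MAX in a scalar subquery so WHERE compares against a single value

Corrected query:
SELECT location, reading FROM sensors WHERE reading = (SELECT MAX(reading) FROM sensors)

Result:
location | reading
---------+--------
Lab-B    | 92.3   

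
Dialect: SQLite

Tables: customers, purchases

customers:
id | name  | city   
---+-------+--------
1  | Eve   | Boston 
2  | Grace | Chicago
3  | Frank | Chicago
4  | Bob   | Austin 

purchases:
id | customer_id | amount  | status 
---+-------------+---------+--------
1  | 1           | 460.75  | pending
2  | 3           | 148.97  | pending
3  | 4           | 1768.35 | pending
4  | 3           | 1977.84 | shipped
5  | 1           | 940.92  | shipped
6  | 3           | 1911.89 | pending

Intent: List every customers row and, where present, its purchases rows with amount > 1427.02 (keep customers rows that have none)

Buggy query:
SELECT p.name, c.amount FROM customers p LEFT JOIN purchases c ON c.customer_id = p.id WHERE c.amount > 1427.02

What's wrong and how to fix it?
Bug: A WHERE condition on the right-hand table after LEFT JOIN drops unmatched parents

Fix: Move the right-table condition into the ON clause so unmatched parents are kept

Corrected query:
SELECT p.name, c.amount FROM customers p LEFT JOIN purchases c ON c.customer_id = p.id AND c.amount > 1427.02

Result:
name  | amount 
------+--------
Eve   | NULL   
Grace | NULL   
Frank | 1911.89
Frank | 1977.84
Bob   | 1768.35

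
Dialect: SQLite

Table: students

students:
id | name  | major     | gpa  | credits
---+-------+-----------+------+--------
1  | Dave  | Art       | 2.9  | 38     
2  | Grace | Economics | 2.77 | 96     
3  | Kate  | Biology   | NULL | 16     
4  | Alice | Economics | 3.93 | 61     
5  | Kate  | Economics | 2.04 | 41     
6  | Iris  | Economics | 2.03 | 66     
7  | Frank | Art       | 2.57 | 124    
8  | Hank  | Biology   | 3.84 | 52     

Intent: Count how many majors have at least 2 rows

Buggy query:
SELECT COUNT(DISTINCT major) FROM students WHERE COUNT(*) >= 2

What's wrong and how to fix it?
Bug: WHERE filters individual rows, not groups, so a group-level COUNT is invalid there

Fix: Group first with HAVING COUNT(*) >= 2, then COUNT the resulting groups

Corrected query:
SELECT COUNT(*) FROM (SELECT major FROM students GROUP BY major HAVING COUNT(*) >= 2)

Result:
COUNT(*)
--------
3       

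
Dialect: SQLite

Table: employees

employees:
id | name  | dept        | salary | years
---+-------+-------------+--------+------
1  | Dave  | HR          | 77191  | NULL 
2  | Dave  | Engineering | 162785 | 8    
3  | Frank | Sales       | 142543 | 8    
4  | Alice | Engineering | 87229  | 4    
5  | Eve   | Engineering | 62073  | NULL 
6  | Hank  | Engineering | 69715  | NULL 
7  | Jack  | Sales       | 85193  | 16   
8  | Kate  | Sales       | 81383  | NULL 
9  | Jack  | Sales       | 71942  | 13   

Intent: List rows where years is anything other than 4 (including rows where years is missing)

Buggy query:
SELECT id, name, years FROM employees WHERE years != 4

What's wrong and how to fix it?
Bug: Inequality against NULL is unknown, not true; rows with NULL are dropped

Fix: Add an explicit OR years IS NULL to include the missing-value rows

Corrected query:
SELECT id, name, years FROM employees WHERE years != 4 OR years IS NULL

Result:
id | name  | years
---+-------+------
1  | Dave  | NULL 
2  | Dave  | 8    
3  | Frank | 8    
5  | Eve   | NULL 
6  | Hank  | NULL 
7  | Jack  | 16   
8  | Kate  | NULL 
9  | Jack  | 13   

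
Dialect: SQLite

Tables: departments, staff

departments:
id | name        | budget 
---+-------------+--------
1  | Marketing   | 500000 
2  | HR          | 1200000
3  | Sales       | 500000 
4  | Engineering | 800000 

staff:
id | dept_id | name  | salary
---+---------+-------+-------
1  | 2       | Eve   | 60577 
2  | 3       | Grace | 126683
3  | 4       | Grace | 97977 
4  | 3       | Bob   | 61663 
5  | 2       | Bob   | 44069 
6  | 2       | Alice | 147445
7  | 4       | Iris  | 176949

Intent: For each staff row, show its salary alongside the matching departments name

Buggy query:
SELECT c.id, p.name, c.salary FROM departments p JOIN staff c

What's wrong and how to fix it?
Bug: Missing join condition: each staff row is matched to all departments rows instead of just its own

Fix: Add ON c.dept_id = p.id to the JOIN

Corrected query:
SELECT c.id, p.name, c.salary FROM departments p JOIN staff c ON c.dept_id = p.id

Result:
id | name        | salary
---+-------------+-------
1  | HR          | 60577 
2  | Sales       | 126683
3  | Engineering | 97977 
4  | Sales       | 61663 
5  | HR          | 44069 
6  | HR          | 147445
7  | Engineering | 176949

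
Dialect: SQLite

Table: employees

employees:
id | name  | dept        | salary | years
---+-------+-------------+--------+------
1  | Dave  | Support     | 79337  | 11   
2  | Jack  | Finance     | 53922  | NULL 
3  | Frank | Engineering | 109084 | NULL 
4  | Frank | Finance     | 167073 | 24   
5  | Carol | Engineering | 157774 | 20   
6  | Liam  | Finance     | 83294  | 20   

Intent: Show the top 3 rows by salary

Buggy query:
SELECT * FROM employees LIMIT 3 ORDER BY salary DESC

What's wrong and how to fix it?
Bug: LIMIT must come after ORDER BY

Fix: Swap the clauses: ORDER BY first, then LIMIT

Corrected query:
SELECT * FROM employees ORDER BY salary DESC LIMIT 3

Result:
id | name  | dept        | salary | years
---+-------+-------------+--------+------
4  | Frank | Finance     | 167073 | 24   
5  | Carol | Engineering | 157774 | 20   
3  | Frank | Engineering | 109084 | NULL 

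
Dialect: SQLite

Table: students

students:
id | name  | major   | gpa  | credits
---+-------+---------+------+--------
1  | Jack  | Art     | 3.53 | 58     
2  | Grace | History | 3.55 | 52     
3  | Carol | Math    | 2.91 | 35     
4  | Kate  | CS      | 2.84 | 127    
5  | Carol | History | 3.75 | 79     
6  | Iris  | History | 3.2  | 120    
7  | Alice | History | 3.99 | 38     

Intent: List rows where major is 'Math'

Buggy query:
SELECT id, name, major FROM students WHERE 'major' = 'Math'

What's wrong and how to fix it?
Bug: Single quotes denote string literals in SQL; the column name is being compared as a constant string

Fix: Remove the quotes around the column name (or use double quotes for an identifier)

Corrected query:
SELECT id, name, major FROM students WHERE major = 'Math'

Result:
id | name  | major
---+-------+------
3  | Carol | Math 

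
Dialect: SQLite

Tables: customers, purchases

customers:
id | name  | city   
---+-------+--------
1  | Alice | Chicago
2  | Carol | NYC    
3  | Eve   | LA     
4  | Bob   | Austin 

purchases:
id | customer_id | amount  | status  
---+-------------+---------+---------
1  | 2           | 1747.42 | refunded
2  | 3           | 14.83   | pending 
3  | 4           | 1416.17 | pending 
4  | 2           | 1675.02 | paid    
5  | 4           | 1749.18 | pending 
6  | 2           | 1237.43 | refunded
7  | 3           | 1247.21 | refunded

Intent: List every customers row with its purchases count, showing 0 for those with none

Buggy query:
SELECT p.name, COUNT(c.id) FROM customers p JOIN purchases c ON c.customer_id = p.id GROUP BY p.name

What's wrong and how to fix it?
Bug: An inner join excludes parents with zero children

Fix: Switch to LEFT JOIN to retain unmatched parent rows

Corrected query:
SELECT p.name, COUNT(c.id) FROM customers p LEFT JOIN purchases c ON c.customer_id = p.id GROUP BY p.name

Result:
name  | COUNT(c.id)
------+------------
Alice | 0          
Bob   | 2          
Carol | 3          
Eve   | 2          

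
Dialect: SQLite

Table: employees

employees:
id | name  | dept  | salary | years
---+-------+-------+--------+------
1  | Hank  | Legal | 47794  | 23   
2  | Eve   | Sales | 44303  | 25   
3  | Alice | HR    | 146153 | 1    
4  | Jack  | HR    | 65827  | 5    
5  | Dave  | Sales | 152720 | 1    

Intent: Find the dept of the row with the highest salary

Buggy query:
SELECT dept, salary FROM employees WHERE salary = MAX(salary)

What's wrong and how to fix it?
Bug: WHERE is evaluated per row; an aggregate over the whole table isn't defined there

Fix: Use a subquery: WHERE salary = (SELECT MAX(salary) FROM employees)

Corrected query:
SELECT dept, salary FROM employees WHERE salary = (SELECT MAX(salary) FROM employees)

Result:
dept  | salary
------+-------
Sales | 152720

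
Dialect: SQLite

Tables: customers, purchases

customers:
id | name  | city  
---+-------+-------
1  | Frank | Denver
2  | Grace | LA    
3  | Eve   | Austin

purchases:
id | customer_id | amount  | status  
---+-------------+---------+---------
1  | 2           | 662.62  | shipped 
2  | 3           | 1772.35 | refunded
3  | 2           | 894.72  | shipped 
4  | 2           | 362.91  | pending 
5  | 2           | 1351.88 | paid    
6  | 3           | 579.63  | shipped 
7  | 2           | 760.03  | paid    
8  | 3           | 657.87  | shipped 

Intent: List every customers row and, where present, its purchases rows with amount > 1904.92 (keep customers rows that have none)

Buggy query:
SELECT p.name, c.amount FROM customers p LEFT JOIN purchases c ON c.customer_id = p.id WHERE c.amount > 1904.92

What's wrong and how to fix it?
Bug: Filtering c.amount in WHERE discards the NULL rows produced by LEFT JOIN, turning it into an inner join

Fix: Put 'c.amount > 1904.92' in the JOIN's ON clause instead of WHERE

Corrected query:
SELECT p.name, c.amount FROM customers p LEFT JOIN purchases c ON c.customer_id = p.id AND c.amount > 1904.92

Result:
name  | amount
------+-------
Frank | NULL  
Grace | NULL  
Eve   | NULL  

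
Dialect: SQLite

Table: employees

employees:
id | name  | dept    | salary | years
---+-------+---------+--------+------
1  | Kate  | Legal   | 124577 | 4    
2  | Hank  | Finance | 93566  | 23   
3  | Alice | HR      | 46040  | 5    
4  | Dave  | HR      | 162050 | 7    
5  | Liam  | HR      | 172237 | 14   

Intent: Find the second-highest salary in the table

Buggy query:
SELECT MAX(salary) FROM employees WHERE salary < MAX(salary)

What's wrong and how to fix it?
Bug: MAX(salary) on the right of the comparison is an aggregate-in-WHERE error

Fix: Compute the overall MAX in a subquery, then take MAX of rows below it

Corrected query:
SELECT MAX(salary) FROM employees WHERE salary < (SELECT MAX(salary) FROM employees)

Result:
MAX(salary)
-----------
162050     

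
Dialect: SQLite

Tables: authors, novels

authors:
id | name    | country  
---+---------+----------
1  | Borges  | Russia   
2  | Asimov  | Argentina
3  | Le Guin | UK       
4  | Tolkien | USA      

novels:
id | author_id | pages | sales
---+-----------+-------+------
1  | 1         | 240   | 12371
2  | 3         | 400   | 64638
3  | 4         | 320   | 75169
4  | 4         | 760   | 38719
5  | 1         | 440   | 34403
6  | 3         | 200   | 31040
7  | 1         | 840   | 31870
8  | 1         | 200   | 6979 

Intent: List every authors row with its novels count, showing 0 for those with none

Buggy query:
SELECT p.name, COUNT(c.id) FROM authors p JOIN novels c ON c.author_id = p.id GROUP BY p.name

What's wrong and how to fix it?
Bug: An inner join excludes parents with zero children

Fix: Switch to LEFT JOIN to retain unmatched parent rows

Corrected query:
SELECT p.name, COUNT(c.id) FROM authors p LEFT JOIN novels c ON c.author_id = p.id GROUP BY p.name

Result:
name    | COUNT(c.id)
--------+------------
Asimov  | 0          
Borges  | 4          
Le Guin | 2          
Tolkien | 2          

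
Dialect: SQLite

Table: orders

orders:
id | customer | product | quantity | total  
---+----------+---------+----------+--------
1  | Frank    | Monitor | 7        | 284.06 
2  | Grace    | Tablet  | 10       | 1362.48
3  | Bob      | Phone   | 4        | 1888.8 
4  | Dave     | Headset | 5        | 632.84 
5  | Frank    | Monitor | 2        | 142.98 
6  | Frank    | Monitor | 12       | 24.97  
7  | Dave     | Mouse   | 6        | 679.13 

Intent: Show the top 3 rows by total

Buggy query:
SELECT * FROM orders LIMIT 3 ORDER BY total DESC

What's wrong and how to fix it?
Bug: ORDER BY cannot follow LIMIT; LIMIT is the final clause

Fix: Swap the clauses: ORDER BY first, then LIMIT

Corrected query:
SELECT * FROM orders ORDER BY total DESC LIMIT 3

Result:
id | customer | product | quantity | total  
---+----------+---------+----------+--------
3  | Bob      | Phone   | 4        | 1888.8 
2  | Grace    | Tablet  | 10       | 1362.48
7  | Dave     | Mouse   | 6        | 679.13 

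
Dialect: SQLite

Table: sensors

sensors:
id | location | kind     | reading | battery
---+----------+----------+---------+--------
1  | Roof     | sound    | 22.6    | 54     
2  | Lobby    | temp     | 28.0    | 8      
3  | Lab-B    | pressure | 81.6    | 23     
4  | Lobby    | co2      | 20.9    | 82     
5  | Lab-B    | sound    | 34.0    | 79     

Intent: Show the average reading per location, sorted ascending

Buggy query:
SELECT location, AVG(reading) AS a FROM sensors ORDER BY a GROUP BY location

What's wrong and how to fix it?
Bug: ORDER BY appears before GROUP BY; SQL clause order requires GROUP BY first

Fix: Move ORDER BY to the end, after GROUP BY

Corrected query:
SELECT location, AVG(reading) AS a FROM sensors GROUP BY location ORDER BY a

Result:
location | a    
---------+------
Roof     | 22.6 
Lobby    | 24.45
Lab-B    | 57.8 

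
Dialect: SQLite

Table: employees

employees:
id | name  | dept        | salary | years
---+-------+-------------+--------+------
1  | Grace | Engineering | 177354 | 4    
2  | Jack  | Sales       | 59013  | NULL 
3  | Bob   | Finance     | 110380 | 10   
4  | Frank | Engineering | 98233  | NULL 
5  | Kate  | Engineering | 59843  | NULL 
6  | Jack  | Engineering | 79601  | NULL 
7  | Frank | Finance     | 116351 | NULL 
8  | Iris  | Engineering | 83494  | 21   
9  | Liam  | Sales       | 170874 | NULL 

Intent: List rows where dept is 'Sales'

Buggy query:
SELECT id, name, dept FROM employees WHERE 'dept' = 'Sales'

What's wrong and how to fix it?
Bug: 'dept' in single quotes is a string literal, not the column; the comparison is literal-vs-literal and never true

Fix: Reference the column as dept without single quotes

Corrected query:
SELECT id, name, dept FROM employees WHERE dept = 'Sales'

Result:
id | name | dept 
---+------+------
2  | Jack | Sales
9  | Liam | Sales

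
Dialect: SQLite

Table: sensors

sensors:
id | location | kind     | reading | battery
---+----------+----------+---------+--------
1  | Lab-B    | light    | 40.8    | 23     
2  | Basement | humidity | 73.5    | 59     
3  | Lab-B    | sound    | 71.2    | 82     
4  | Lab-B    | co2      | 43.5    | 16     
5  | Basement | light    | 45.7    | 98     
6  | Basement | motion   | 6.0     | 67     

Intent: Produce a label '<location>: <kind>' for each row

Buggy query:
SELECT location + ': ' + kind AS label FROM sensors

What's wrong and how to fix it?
Bug: SQLite uses || for string concatenation; + coerces text to numbers (yielding 0)

Fix: Use the || operator for string concatenation

Corrected query:
SELECT location || ': ' || kind AS label FROM sensors

Result:
label             
------------------
Lab-B: light      
Basement: humidity
Lab-B: sound      
Lab-B: co2        
Basement: light   
Basement: motion  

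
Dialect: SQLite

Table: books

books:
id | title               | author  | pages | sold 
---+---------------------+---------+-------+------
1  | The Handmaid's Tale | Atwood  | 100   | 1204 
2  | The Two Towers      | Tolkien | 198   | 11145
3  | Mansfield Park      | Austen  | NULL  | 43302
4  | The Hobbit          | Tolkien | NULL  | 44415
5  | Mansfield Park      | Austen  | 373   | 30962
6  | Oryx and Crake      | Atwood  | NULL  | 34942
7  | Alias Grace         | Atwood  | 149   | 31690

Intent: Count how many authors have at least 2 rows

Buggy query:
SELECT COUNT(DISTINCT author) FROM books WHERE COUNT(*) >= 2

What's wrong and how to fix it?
Bug: WHERE filters individual rows, not groups, so a group-level COUNT is invalid there

Fix: Group first with HAVING COUNT(*) >= 2, then COUNT the resulting groups

Corrected query:
SELECT COUNT(*) FROM (SELECT author FROM books GROUP BY author HAVING COUNT(*) >= 2)

Result:
COUNT(*)
--------
3       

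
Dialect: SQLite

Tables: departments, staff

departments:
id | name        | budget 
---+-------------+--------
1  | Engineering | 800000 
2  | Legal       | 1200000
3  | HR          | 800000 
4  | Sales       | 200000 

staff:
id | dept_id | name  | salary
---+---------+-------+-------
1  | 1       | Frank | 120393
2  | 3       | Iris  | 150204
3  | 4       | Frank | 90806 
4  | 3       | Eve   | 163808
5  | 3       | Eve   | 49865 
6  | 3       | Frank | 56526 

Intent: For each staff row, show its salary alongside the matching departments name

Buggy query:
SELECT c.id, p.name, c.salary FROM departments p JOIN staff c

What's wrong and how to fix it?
Bug: Missing join condition: each staff row is matched to all departments rows instead of just its own

Fix: Specify the join condition linking the foreign key to the parent id

Corrected query:
SELECT c.id, p.name, c.salary FROM departments p JOIN staff c ON c.dept_id = p.id

Result:
id | name        | salary
---+-------------+-------
1  | Engineering | 120393
2  | HR          | 150204
3  | Sales       | 90806 
4  | HR          | 163808
5  | HR          | 49865 
6  | HR          | 56526 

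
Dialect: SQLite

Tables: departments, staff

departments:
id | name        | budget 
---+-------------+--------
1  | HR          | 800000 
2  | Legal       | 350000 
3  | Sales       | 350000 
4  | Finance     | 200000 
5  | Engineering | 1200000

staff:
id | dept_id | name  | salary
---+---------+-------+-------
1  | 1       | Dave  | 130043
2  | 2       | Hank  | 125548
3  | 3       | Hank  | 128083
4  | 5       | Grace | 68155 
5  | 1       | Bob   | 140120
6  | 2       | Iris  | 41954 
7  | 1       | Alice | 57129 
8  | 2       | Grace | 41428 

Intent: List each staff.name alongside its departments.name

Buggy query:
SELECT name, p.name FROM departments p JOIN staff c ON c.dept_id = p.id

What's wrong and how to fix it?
Bug: 'name' exists in both joined tables, so the database can't tell which one is meant

Fix: Prefix ambiguous columns with the table alias

Corrected query:
SELECT c.name, p.name FROM departments p JOIN staff c ON c.dept_id = p.id

Result:
name  | name       
------+------------
Dave  | HR         
Hank  | Legal      
Hank  | Sales      
Grace | Engineering
Bob   | HR         
Iris  | Legal      
Alice | HR         
Grace | Legal      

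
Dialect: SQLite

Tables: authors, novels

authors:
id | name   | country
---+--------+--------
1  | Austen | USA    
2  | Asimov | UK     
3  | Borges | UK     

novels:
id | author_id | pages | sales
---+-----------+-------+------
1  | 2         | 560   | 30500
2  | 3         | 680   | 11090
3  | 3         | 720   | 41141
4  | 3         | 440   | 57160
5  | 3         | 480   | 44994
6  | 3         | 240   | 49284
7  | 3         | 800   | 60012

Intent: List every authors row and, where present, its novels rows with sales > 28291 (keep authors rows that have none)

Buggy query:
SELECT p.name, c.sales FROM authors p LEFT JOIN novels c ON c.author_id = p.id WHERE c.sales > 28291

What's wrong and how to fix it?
Bug: A WHERE condition on the right-hand table after LEFT JOIN drops unmatched parents

Fix: Move the right-table condition into the ON clause so unmatched parents are kept

Corrected query:
SELECT p.name, c.sales FROM authors p LEFT JOIN novels c ON c.author_id = p.id AND c.sales > 28291

Result:
name   | sales
-------+------
Austen | NULL 
Asimov | 30500
Borges | 41141
Borges | 44994
Borges | 49284
Borges | 57160
Borges | 60012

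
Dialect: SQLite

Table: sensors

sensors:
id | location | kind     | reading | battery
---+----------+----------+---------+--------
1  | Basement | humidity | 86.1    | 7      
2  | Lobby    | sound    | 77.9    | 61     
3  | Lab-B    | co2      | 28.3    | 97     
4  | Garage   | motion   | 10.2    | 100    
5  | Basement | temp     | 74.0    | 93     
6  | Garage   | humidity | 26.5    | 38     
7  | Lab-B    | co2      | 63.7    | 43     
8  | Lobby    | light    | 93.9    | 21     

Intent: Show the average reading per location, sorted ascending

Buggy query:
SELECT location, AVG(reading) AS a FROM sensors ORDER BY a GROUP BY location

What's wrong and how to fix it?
Bug: GROUP BY must precede ORDER BY

Fix: Reorder: SELECT … FROM … GROUP BY … ORDER BY …

Corrected query:
SELECT location, AVG(reading) AS a FROM sensors GROUP BY location ORDER BY a

Result:
location | a    
---------+------
Garage   | 18.35
Lab-B    | 46   
Basement | 80.05
Lobby    | 85.9 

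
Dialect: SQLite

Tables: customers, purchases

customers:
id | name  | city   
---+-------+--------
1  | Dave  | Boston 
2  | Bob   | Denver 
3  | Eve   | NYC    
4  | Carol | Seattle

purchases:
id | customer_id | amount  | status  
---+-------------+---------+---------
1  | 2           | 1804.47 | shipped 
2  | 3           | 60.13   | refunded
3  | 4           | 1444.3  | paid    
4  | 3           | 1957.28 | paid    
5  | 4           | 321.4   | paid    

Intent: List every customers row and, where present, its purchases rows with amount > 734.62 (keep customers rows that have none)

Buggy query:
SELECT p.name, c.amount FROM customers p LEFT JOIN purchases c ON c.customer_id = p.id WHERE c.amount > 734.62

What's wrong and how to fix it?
Bug: A WHERE condition on the right-hand table after LEFT JOIN drops unmatched parents

Fix: Put 'c.amount > 734.62' in the JOIN's ON clause instead of WHERE

Corrected query:
SELECT p.name, c.amount FROM customers p LEFT JOIN purchases c ON c.customer_id = p.id AND c.amount > 734.62

Result:
name  | amount 
------+--------
Dave  | NULL   
Bob   | 1804.47
Eve   | 1957.28
Carol | 1444.3 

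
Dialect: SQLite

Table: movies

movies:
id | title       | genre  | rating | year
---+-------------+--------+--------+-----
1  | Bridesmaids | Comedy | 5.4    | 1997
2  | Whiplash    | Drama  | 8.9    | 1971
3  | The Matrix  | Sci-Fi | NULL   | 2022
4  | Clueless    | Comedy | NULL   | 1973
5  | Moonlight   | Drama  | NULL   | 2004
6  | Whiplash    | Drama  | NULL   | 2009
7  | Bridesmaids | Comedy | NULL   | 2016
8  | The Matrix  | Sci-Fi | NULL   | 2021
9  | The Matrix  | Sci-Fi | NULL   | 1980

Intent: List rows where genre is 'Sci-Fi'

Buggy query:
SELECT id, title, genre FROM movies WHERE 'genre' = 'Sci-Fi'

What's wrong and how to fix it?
Bug: 'genre' in single quotes is a string literal, not the column; the comparison is literal-vs-literal and never true

Fix: Reference the column as genre without single quotes

Corrected query:
SELECT id, title, genre FROM movies WHERE genre = 'Sci-Fi'

Result:
id | title      | genre 
---+------------+-------
3  | The Matrix | Sci-Fi
8  | The Matrix | Sci-Fi
9  | The Matrix | Sci-Fi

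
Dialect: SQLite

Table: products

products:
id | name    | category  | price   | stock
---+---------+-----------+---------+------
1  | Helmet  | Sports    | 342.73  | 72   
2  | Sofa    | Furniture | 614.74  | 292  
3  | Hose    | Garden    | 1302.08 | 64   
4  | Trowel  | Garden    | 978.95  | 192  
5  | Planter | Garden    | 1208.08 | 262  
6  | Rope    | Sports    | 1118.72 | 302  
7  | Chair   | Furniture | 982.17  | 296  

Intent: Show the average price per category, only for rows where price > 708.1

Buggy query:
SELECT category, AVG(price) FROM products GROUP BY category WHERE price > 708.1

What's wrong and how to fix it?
Bug: Row-level WHERE must come before GROUP BY in the clause order

Fix: Move the WHERE clause before GROUP BY

Corrected query:
SELECT category, AVG(price) FROM products WHERE price > 708.1 GROUP BY category

Result:
category  | AVG(price) 
----------+------------
Furniture | 982.17     
Garden    | 1163.036667
Sports    | 1118.72    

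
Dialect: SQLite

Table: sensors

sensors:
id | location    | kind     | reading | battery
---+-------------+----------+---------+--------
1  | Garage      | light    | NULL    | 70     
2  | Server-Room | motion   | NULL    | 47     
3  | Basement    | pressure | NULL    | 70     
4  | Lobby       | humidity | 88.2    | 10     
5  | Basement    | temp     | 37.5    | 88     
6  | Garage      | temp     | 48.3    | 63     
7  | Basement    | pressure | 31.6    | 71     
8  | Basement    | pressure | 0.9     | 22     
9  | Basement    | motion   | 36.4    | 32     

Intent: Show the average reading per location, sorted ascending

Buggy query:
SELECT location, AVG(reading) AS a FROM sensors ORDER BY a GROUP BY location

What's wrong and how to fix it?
Bug: ORDER BY appears before GROUP BY; SQL clause order requires GROUP BY first

Fix: Move ORDER BY to the end, after GROUP BY

Corrected query:
SELECT location, AVG(reading) AS a FROM sensors GROUP BY location ORDER BY a

Result:
location    | a   
------------+-----
Server-Room | NULL
Basement    | 26.6
Garage      | 48.3
Lobby       | 88.2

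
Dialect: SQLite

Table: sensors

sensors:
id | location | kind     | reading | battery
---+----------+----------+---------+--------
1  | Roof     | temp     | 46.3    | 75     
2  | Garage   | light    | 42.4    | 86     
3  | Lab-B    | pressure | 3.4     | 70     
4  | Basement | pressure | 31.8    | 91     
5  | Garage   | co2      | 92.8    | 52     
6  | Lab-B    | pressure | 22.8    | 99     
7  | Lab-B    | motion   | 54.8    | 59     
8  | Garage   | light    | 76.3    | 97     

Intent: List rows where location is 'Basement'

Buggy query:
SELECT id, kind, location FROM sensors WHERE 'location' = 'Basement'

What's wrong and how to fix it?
Bug: Single quotes denote string literals in SQL; the column name is being compared as a constant string

Fix: Remove the quotes around the column name (or use double quotes for an identifier)

Corrected query:
SELECT id, kind, location FROM sensors WHERE location = 'Basement'

Result:
id | kind     | location
---+----------+---------
4  | pressure | Basement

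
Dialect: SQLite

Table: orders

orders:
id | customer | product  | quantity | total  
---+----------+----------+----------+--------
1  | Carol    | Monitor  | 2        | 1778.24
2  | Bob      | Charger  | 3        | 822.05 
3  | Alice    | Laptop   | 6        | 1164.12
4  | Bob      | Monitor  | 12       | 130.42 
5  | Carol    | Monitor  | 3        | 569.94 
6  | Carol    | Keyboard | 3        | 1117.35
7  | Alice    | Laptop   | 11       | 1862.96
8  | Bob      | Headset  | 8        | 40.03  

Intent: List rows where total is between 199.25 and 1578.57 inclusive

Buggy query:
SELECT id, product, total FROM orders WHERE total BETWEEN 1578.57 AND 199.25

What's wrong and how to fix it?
Bug: BETWEEN expects the lower bound first; with 1578.57 AND 199.25 the range is empty

Fix: Write BETWEEN 199.25 AND 1578.57

Corrected query:
SELECT id, product, total FROM orders WHERE total BETWEEN 199.25 AND 1578.57

Result:
id | product  | total  
---+----------+--------
2  | Charger  | 822.05 
3  | Laptop   | 1164.12
5  | Monitor  | 569.94 
6  | Keyboard | 1117.35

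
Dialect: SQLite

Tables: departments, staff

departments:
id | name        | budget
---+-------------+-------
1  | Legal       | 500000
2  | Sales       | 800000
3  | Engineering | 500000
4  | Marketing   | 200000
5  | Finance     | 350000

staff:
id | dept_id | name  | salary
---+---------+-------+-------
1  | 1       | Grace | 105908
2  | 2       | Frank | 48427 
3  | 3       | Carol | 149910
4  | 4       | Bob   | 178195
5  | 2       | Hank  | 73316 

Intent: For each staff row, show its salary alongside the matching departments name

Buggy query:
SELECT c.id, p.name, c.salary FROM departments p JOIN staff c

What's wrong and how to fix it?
Bug: JOIN with no ON clause produces a cartesian product; every staff row pairs with every departments row

Fix: Add ON c.dept_id = p.id to the JOIN

Corrected query:
SELECT c.id, p.name, c.salary FROM departments p JOIN staff c ON c.dept_id = p.id

Result:
id | name        | salary
---+-------------+-------
1  | Legal       | 105908
2  | Sales       | 48427 
3  | Engineering | 149910
4  | Marketing   | 178195
5  | Sales       | 73316 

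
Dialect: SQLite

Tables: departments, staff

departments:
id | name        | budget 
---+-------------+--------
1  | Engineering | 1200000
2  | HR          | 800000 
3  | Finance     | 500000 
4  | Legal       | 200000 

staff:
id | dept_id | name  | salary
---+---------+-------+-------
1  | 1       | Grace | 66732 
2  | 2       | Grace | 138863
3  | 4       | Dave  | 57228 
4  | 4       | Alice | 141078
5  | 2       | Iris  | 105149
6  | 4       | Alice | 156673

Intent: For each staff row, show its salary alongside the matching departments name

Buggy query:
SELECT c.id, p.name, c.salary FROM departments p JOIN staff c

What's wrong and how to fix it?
Bug: JOIN with no ON clause produces a cartesian product; every staff row pairs with every departments row

Fix: Specify the join condition linking the foreign key to the parent id

Corrected query:
SELECT c.id, p.name, c.salary FROM departments p JOIN staff c ON c.dept_id = p.id

Result:
id | name        | salary
---+-------------+-------
1  | Engineering | 66732 
2  | HR          | 138863
3  | Legal       | 57228 
4  | Legal       | 141078
5  | HR          | 105149
6  | Legal       | 156673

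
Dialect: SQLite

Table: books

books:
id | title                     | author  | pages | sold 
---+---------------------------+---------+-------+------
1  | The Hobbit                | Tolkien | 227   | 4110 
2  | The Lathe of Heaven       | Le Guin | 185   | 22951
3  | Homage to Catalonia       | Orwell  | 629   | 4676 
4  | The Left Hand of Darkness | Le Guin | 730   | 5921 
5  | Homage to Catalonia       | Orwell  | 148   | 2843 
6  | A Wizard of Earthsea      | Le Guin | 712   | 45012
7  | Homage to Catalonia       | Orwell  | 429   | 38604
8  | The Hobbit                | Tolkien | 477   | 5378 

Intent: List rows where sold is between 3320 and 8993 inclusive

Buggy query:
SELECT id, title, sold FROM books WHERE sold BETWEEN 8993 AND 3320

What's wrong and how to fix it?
Bug: The bounds are reversed; BETWEEN a AND b requires a <= b to match anything

Fix: Write BETWEEN 3320 AND 8993

Corrected query:
SELECT id, title, sold FROM books WHERE sold BETWEEN 3320 AND 8993

Result:
id | title                     | sold
---+---------------------------+-----
1  | The Hobbit                | 4110
3  | Homage to Catalonia       | 4676
4  | The Left Hand of Darkness | 5921
8  | The Hobbit                | 5378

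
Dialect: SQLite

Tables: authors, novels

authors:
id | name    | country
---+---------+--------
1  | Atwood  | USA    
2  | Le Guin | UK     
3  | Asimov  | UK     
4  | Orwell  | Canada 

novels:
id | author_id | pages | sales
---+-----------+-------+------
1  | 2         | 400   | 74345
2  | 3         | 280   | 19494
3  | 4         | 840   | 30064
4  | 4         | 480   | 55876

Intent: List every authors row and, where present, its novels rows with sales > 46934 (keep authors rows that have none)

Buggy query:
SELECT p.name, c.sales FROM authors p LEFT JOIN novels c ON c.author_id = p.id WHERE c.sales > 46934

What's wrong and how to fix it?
Bug: Filtering c.sales in WHERE discards the NULL rows produced by LEFT JOIN, turning it into an inner join

Fix: Move the right-table condition into the ON clause so unmatched parents are kept

Corrected query:
SELECT p.name, c.sales FROM authors p LEFT JOIN novels c ON c.author_id = p.id AND c.sales > 46934

Result:
name    | sales
--------+------
Atwood  | NULL 
Le Guin | 74345
Asimov  | NULL 
Orwell  | 55876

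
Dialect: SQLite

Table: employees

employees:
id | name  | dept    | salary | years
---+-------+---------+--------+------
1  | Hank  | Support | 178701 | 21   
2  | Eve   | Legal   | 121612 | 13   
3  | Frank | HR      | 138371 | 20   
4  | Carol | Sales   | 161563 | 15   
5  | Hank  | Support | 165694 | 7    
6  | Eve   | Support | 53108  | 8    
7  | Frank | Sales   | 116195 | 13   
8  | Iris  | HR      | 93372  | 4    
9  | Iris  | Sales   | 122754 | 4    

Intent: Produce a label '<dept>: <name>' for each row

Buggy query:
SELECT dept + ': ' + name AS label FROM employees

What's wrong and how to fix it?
Bug: SQLite uses || for string concatenation; + coerces text to numbers (yielding 0)

Fix: Use the || operator for string concatenation

Corrected query:
SELECT dept || ': ' || name AS label FROM employees

Result:
label        
-------------
Support: Hank
Legal: Eve   
HR: Frank    
Sales: Carol 
Support: Hank
Support: Eve 
Sales: Frank 
HR: Iris     
Sales: Iris  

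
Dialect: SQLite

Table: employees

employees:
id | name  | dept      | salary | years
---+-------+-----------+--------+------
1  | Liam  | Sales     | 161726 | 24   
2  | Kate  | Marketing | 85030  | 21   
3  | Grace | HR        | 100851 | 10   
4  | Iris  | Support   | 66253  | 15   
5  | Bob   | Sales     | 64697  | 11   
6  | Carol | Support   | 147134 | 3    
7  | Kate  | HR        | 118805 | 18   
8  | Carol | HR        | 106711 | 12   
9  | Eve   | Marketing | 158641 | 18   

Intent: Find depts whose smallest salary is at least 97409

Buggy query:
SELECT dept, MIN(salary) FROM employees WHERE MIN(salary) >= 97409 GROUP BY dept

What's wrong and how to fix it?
Bug: Aggregates like MIN are computed per group after WHERE runs

Fix: Replace WHERE with HAVING after the GROUP BY

Corrected query:
SELECT dept, MIN(salary) FROM employees GROUP BY dept HAVING MIN(salary) >= 97409

Result:
dept | MIN(salary)
-----+------------
HR   | 100851     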